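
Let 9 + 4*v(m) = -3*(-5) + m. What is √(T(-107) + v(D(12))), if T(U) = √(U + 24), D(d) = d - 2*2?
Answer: √(14 + 4*I*√83)/2 ≈ 2.5748 + 1.7691*I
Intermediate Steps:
D(d) = -4 + d (D(d) = d - 4 = -4 + d)
v(m) = 3/2 + m/4 (v(m) = -9/4 + (-3*(-5) + m)/4 = -9/4 + (15 + m)/4 = -9/4 + (15/4 + m/4) = 3/2 + m/4)
T(U) = √(24 + U)
√(T(-107) + v(D(12))) = √(√(24 - 107) + (3/2 + (-4 + 12)/4)) = √(√(-83) + (3/2 + (¼)*8)) = √(I*√83 + (3/2 + 2)) = √(I*√83 + 7/2) = √(7/2 + I*√83)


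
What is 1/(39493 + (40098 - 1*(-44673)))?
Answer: 1/124264 ≈ 8.0474e-6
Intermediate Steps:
1/(39493 + (40098 - 1*(-44673))) = 1/(39493 + (40098 + 44673)) = 1/(39493 + 84771) = 1/124264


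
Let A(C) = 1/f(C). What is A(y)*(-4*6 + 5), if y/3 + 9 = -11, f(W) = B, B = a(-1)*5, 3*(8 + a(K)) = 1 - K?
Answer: 57/110 ≈ 0.51818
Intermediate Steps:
a(K) = -23/3 - K/3 (a(K) = -8 + (1 - K)/3 = -8 + (⅓ - K/3) = -23/3 - K/3)
B = -110/3 (B = (-23/3 - ⅓*(-1))*5 = (-23/3 + ⅓)*5 = -22/3*5 = -110/3 ≈ -36.667)
f(W) = -110/3
y = -60 (y = -27 + 3*(-11) = -27 - 33 = -60)
A(C) = -3/110 (A(C) = 1/(-110/3) = -3/110)
A(y)*(-4*6 + 5) = -3*(-4*6 + 5)/110 = -3*(-24 + 5)/110 = -3/110*(-19) = 57/110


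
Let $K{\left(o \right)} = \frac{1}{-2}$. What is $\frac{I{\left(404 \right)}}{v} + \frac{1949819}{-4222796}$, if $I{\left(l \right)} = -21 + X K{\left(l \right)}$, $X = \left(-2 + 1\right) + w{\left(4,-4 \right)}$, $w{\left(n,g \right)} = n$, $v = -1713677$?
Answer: $- \frac{3341264961553}{7236508380892} \approx -0.46172$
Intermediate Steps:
$K{\left(o \right)} = - \frac{1}{2}$
$X = 3$ ($X = \left(-2 + 1\right) + 4 = -1 + 4 = 3$)
$I{\left(l \right)} = - \frac{45}{2}$ ($I{\left(l \right)} = -21 + 3 \left(- \frac{1}{2}\right) = -21 - \frac{3}{2} = - \frac{45}{2}$)
$\frac{I{\left(404 \right)}}{v} + \frac{1949819}{-4222796} = - \frac{45}{2 \left(-1713677\right)} + \frac{1949819}{-4222796} = \left(- \frac{45}{2}\right) \left(- \frac{1}{1713677}\right) + 1949819 \left(- \frac{1}{4222796}\right) = \frac{45}{3427354} - \frac{1949819}{4222796} = - \frac{3341264961553}{7236508380892}$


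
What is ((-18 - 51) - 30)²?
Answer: 9801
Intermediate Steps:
((-18 - 51) - 30)² = (-69 - 30)² = (-99)² = 9801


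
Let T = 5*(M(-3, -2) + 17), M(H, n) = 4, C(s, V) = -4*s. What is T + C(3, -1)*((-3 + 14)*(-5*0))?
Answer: 105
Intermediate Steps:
T = 105 (T = 5*(4 + 17) = 5*21 = 105)
T + C(3, -1)*((-3 + 14)*(-5*0)) = 105 + (-4*3)*((-3 + 14)*(-5*0)) = 105 - 132*0 = 105 - 12*0 = 105 + 0 = 105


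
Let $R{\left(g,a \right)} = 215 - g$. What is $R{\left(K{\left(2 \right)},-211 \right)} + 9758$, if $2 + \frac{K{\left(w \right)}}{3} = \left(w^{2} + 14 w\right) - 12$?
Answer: $9919$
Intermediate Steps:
$K{\left(w \right)} = -42 + 3 w^{2} + 42 w$ ($K{\left(w \right)} = -6 + 3 \left(\left(w^{2} + 14 w\right) - 12\right) = -6 + 3 \left(-12 + w^{2} + 14 w\right) = -6 + \left(-36 + 3 w^{2} + 42 w\right) = -42 + 3 w^{2} + 42 w$)
$R{\left(K{\left(2 \right)},-211 \right)} + 9758 = \left(215 - \left(-42 + 3 \cdot 2^{2} + 42 \cdot 2\right)\right) + 9758 = \left(215 - \left(-42 + 3 \cdot 4 + 84\right)\right) + 9758 = \left(215 - \left(-42 + 12 + 84\right)\right) + 9758 = \left(215 - 54\right) + 9758 = 161 + 9758 = 9919$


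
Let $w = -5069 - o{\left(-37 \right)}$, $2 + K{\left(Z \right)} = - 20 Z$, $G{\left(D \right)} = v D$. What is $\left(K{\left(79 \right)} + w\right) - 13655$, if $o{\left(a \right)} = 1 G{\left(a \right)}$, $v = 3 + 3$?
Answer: $-20084$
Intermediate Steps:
$v = 6$
$G{\left(D \right)} = 6 D$
$K{\left(Z \right)} = -2 - 20 Z$
$o{\left(a \right)} = 6 a$ ($o{\left(a \right)} = 1 \cdot 6 a = 6 a$)
$w = -4847$ ($w = -5069 - 6 \left(-37\right) = -5069 - -222 = -5069 + 222 = -4847$)
$\left(K{\left(79 \right)} + w\right) - 13655 = \left(\left(-2 - 1580\right) - 4847\right) - 13655 = \left(-1582 - 4847\right) - 13655 = -6429 - 13655 = -20084$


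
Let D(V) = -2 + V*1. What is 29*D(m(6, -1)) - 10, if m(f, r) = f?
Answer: 106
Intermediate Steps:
D(V) = -2 + V
29*D(m(6, -1)) - 10 = 29*(-2 + 6) - 10 = 29*4 - 10 = 116 - 10 = 106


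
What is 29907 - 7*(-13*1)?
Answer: 29998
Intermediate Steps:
29907 - 7*(-13*1) = 29907 - 7*(-13) = 29907 - 1*(-91) = 29907 + 91 = 29998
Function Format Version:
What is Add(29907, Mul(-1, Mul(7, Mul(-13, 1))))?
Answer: 29998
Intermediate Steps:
Add(29907, Mul(-1, Mul(7, Mul(-13, 1)))) = Add(29907, Mul(-1, Mul(7, -13))) = Add(29907, Mul(-1, -91)) = Add(29907, 91) = 29998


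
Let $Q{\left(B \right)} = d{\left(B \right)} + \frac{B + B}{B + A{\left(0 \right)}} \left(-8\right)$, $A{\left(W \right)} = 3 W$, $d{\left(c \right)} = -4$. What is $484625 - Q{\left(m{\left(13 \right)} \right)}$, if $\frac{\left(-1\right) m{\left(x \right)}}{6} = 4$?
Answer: $484645$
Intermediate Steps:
$m{\left(x \right)} = -24$ ($m{\left(x \right)} = \left(-6\right) 4 = -24$)
$Q{\left(B \right)} = -20$ ($Q{\left(B \right)} = -4 + \frac{B + B}{B + 3 \cdot 0} \left(-8\right) = -4 + \frac{2 B}{B + 0} \left(-8\right) = -4 + \frac{2 B}{B} \left(-8\right) = -4 + 2 \left(-8\right) = -4 - 16 = -20$)
$484625 - Q{\left(m{\left(13 \right)} \right)} = 484625 - -20 = 484625 + 20 = 484645$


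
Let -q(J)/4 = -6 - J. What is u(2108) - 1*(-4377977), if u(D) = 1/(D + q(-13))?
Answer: 9106192161/2080 ≈ 4.3780e+6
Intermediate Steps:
q(J) = 24 + 4*J (q(J) = -4*(-6 - J) = 24 + 4*J)
u(D) = 1/(-28 + D) (u(D) = 1/(D + (24 + 4*(-13))) = 1/(D + (24 - 52)) = 1/(D - 28) = 1/(-28 + D))
u(2108) - 1*(-4377977) = 1/(-28 + 2108) - 1*(-4377977) = 1/2080 + 4377977 = 9106192161/2080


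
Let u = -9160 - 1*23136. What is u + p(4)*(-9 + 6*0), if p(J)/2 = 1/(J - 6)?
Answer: -32287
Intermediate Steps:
p(J) = 2/(-6 + J) (p(J) = 2/(J - 6) = 2/(-6 + J))
u = -32296 (u = -9160 - 23136 = -32296)
u + p(4)*(-9 + 6*0) = -32296 + (2/(-6 + 4))*(-9 + 6*0) = -32296 + (2/(-2))*(-9 + 0) = -32296 + (2*(-½))*(-9) = -32296 - 1*(-9) = -32296 + 9 = -32287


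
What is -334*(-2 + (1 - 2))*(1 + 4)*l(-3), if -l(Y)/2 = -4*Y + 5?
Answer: -170340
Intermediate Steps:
l(Y) = -10 + 8*Y (l(Y) = -2*(-4*Y + 5) = -2*(5 - 4*Y) = -10 + 8*Y)
-334*(-2 + (1 - 2))*(1 + 4)*l(-3) = -334*(-2 + (1 - 2))*(1 + 4)*(-10 + 8*(-3)) = -334*(-2 - 1)*5*(-10 - 24) = -334*(-3*5)*(-34) = -(-5010)*(-34) = -334*510 = -170340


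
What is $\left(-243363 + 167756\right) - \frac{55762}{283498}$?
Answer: $- \frac{10717244524}{141749} \approx -75607.0$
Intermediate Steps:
$\left(-243363 + 167756\right) - \frac{55762}{283498} = -75607 - 55762 \cdot \frac{1}{283498} = -75607 - \frac{27881}{141749} = - \frac{10717244524}{141749}$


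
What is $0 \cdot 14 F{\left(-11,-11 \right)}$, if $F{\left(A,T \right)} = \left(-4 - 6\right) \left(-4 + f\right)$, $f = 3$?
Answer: $0$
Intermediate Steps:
$F{\left(A,T \right)} = 10$ ($F{\left(A,T \right)} = \left(-4 - 6\right) \left(-4 + 3\right) = \left(-10\right) \left(-1\right) = 10$)
$0 \cdot 14 F{\left(-11,-11 \right)} = 0 \cdot 14 \cdot 10 = 0 \cdot 10 = 0$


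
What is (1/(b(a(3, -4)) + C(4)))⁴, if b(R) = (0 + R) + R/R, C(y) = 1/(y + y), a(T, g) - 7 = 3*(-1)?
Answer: 4096/2825761 ≈ 0.0014495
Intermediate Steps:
a(T, g) = 4 (a(T, g) = 7 + 3*(-1) = 7 - 3 = 4)
C(y) = 1/(2*y)
b(R) = 1 + R (b(R) = R + 1 = 1 + R)
(1/(b(a(3, -4)) + C(4)))⁴ = (1/((1 + 4) + (½)/4))⁴ = (1/(5 + (½)*(¼)))⁴ = (1/(5 + ⅛))⁴ = (1/(41/8))⁴ = (8/41)⁴ = 4096/2825761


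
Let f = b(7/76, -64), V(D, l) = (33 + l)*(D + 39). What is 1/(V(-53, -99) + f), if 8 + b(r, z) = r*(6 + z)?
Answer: 38/34605 ≈ 0.0010981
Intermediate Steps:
V(D, l) = (33 + l)*(39 + D)
b(r, z) = -8 + r*(6 + z)
f = -507/38 (f = -8 + 6*(7/76) + (7/76)*(-64) = -8 + 21/38 - 112/19 = -507/38 ≈ -13.342)
1/(V(-53, -99) + f) = 1/((1287 + 33*(-53) + 39*(-99) - 53*(-99)) - 507/38) = 1/((1287 - 1749 - 3861 + 5247) - 507/38) = 1/(924 - 507/38) = 1/(34605/38) = 38/34605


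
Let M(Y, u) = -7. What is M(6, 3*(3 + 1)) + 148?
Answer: 141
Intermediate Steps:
M(6, 3*(3 + 1)) + 148 = -7 + 148 = 141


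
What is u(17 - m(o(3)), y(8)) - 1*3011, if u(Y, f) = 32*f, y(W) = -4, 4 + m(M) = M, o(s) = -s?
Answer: -3139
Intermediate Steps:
m(M) = -4 + M
u(17 - m(o(3)), y(8)) - 1*3011 = 32*(-4) - 1*3011 = -128 - 3011 = -3139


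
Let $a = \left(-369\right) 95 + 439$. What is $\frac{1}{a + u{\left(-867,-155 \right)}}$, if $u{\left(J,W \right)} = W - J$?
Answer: $- \frac{1}{33904} \approx -2.9495 \cdot 10^{-5}$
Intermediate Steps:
$a = -34616$ ($a = -35055 + 439 = -34616$)
$\frac{1}{a + u{\left(-867,-155 \right)}} = \frac{1}{-34616 - -712} = \frac{1}{-34616 + \left(-155 + 867\right)} = \frac{1}{-34616 + 712} = \frac{1}{-33904} = - \frac{1}{33904}$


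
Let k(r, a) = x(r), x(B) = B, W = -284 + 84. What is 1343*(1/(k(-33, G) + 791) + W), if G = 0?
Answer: -203597457/758 ≈ -2.6860e+5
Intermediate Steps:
W = -200
k(r, a) = r
1343*(1/(k(-33, G) + 791) + W) = 1343*(1/(-33 + 791) - 200) = 1343*(1/758 - 200) = 1343*(-151599/758) = -203597457/758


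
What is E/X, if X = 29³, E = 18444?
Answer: 636/841 ≈ 0.75624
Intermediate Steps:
X = 24389
E/X = 18444/24389 = 18444*(1/24389) = 636/841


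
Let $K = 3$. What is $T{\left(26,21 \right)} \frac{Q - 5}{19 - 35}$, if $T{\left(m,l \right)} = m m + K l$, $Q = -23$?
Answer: $\frac{5173}{4} \approx 1293.3$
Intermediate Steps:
$T{\left(m,l \right)} = m^{2} + 3 l$ ($T{\left(m,l \right)} = m m + 3 l = m^{2} + 3 l$)
$T{\left(26,21 \right)} \frac{Q - 5}{19 - 35} = \left(26^{2} + 3 \cdot 21\right) \frac{-23 - 5}{19 - 35} = \left(676 + 63\right) \left(- \frac{28}{-16}\right) = 739 \left(\left(-28\right) \left(- \frac{1}{16}\right)\right) = 739 \cdot \frac{7}{4} = \frac{5173}{4}$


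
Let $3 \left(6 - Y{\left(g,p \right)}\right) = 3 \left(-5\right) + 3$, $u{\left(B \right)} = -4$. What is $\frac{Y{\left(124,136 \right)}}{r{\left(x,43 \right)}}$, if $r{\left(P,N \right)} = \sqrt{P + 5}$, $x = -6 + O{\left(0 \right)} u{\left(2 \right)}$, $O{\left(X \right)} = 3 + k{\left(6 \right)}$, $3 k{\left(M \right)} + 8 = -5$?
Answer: $\frac{10 \sqrt{39}}{13} \approx 4.8038$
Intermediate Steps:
$k{\left(M \right)} = - \frac{13}{3}$ ($k{\left(M \right)} = - \frac{8}{3} + \frac{1}{3} \left(-5\right) = - \frac{8}{3} - \frac{5}{3} = - \frac{13}{3}$)
$O{\left(X \right)} = - \frac{4}{3}$ ($O{\left(X \right)} = 3 - \frac{13}{3} = - \frac{4}{3}$)
$x = - \frac{2}{3}$ ($x = -6 - - \frac{16}{3} = -6 + \frac{16}{3} = - \frac{2}{3} \approx -0.66667$)
$r{\left(P,N \right)} = \sqrt{5 + P}$
$Y{\left(g,p \right)} = 10$ ($Y{\left(g,p \right)} = 6 - \frac{3 \left(-5\right) + 3}{3} = 6 - \frac{-15 + 3}{3} = 6 - -4 = 6 + 4 = 10$)
$\frac{Y{\left(124,136 \right)}}{r{\left(x,43 \right)}} = \frac{10}{\sqrt{5 - \frac{2}{3}}} = \frac{10}{\sqrt{\frac{13}{3}}} = \frac{10}{\frac{1}{3} \sqrt{39}} = 10 \frac{\sqrt{39}}{13} = \frac{10 \sqrt{39}}{13}$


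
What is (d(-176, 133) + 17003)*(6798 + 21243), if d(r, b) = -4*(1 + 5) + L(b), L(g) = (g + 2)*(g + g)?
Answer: 1483060449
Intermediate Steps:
L(g) = 2*g*(2 + g) (L(g) = (2 + g)*(2*g) = 2*g*(2 + g))
d(r, b) = -24 + 2*b*(2 + b) (d(r, b) = -4*(1 + 5) + 2*b*(2 + b) = -4*6 + 2*b*(2 + b) = -24 + 2*b*(2 + b))
(d(-176, 133) + 17003)*(6798 + 21243) = ((-24 + 2*133*(2 + 133)) + 17003)*(6798 + 21243) = ((-24 + 2*133*135) + 17003)*28041 = ((-24 + 35910) + 17003)*28041 = (35886 + 17003)*28041 = 52889*28041 = 1483060449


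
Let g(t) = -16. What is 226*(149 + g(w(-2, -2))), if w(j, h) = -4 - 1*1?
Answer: 30058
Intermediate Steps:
w(j, h) = -5 (w(j, h) = -4 - 1 = -5)
226*(149 + g(w(-2, -2))) = 226*(149 - 16) = 226*133 = 30058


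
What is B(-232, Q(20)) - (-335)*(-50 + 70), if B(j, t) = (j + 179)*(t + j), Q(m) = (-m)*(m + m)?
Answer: 61396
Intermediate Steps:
Q(m) = -2*m² (Q(m) = (-m)*(2*m) = -2*m²)
B(j, t) = (179 + j)*(j + t)
B(-232, Q(20)) - (-335)*(-50 + 70) = ((-232)² + 179*(-232) + 179*(-2*20²) - (-464)*20²) - (-335)*(-50 + 70) = (53824 - 41528 + 179*(-2*400) - (-464)*400) - (-335)*20 = (53824 - 41528 + 179*(-800) - 232*(-800)) - 1*(-6700) = (53824 - 41528 - 143200 + 185600) + 6700 = 54696 + 6700 = 61396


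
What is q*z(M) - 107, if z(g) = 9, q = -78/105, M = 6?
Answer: -3979/35 ≈ -113.69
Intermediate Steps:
q = -26/35 (q = -78*1/105 = -26/35 ≈ -0.74286)
q*z(M) - 107 = -26/35*9 - 107 = -234/35 - 107 = -3979/35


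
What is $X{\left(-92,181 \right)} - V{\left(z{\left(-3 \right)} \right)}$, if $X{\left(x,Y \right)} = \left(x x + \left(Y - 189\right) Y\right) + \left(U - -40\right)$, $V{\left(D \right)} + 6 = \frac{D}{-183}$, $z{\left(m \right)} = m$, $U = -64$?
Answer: $\frac{426877}{61} \approx 6998.0$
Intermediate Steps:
$V{\left(D \right)} = -6 - \frac{D}{183}$ ($V{\left(D \right)} = -6 + \frac{D}{-183} = -6 + D \left(- \frac{1}{183}\right) = -6 - \frac{D}{183}$)
$X{\left(x,Y \right)} = -24 + x^{2} + Y \left(-189 + Y\right)$ ($X{\left(x,Y \right)} = \left(x x + \left(Y - 189\right) Y\right) - 24 = \left(x^{2} + \left(-189 + Y\right) Y\right) + \left(-64 + 40\right) = \left(x^{2} + Y \left(-189 + Y\right)\right) - 24 = -24 + x^{2} + Y \left(-189 + Y\right)$)
$X{\left(-92,181 \right)} - V{\left(z{\left(-3 \right)} \right)} = \left(-24 + 181^{2} + \left(-92\right)^{2} - 34209\right) - \left(-6 - - \frac{1}{61}\right) = \left(-24 + 32761 + 8464 - 34209\right) - \left(-6 + \frac{1}{61}\right) = 6992 - - \frac{365}{61} = 6992 + \frac{365}{61} = \frac{426877}{61}$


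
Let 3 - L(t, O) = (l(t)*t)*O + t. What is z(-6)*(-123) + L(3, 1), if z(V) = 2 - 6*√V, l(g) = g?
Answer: -255 + 738*I*√6 ≈ -255.0 + 1807.7*I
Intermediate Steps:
L(t, O) = 3 - t - O*t² (L(t, O) = 3 - ((t*t)*O + t) = 3 - (t²*O + t) = 3 - (O*t² + t) = 3 - (t + O*t²) = 3 + (-t - O*t²) = 3 - t - O*t²)
z(-6)*(-123) + L(3, 1) = (2 - 6*I*√6)*(-123) + (3 - 1*3 - 1*1*3²) = (2 - 6*I*√6)*(-123) + (3 - 3 - 1*1*9) = (2 - 6*I*√6)*(-123) + (3 - 3 - 9) = (-246 + 738*I*√6) - 9 = -255 + 738*I*√6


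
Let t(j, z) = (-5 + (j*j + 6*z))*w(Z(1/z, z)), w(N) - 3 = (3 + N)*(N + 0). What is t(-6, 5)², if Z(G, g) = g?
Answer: 6880129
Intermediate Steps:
w(N) = 3 + N*(3 + N) (w(N) = 3 + (3 + N)*(N + 0) = 3 + (3 + N)*N = 3 + N*(3 + N))
t(j, z) = (-5 + j² + 6*z)*(3 + z² + 3*z) (t(j, z) = (-5 + (j*j + 6*z))*(3 + z² + 3*z) = (-5 + (j² + 6*z))*(3 + z² + 3*z) = (-5 + j² + 6*z)*(3 + z² + 3*z))
t(-6, 5)² = ((-5 + (-6)² + 6*5)*(3 + 5² + 3*5))² = ((-5 + 36 + 30)*(3 + 25 + 15))² = (61*43)² = 2623² = 6880129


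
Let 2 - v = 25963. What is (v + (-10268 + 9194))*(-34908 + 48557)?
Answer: -369000715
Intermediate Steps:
v = -25961 (v = 2 - 1*25963 = 2 - 25963 = -25961)
(v + (-10268 + 9194))*(-34908 + 48557) = (-25961 + (-10268 + 9194))*(-34908 + 48557) = (-25961 - 1074)*13649 = -27035*13649 = -369000715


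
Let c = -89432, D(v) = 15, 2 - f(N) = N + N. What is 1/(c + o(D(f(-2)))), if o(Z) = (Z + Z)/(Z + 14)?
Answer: -29/2593498 ≈ -1.1182e-5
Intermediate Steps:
f(N) = 2 - 2*N (f(N) = 2 - (N + N) = 2 - 2*N)
o(Z) = 2*Z/(14 + Z) (o(Z) = (2*Z)/(14 + Z) = 2*Z/(14 + Z))
1/(c + o(D(f(-2)))) = 1/(-89432 + 2*15/(14 + 15)) = 1/(-89432 + 2*15/29) = 1/(-89432 + 2*15*(1/29)) = 1/(-89432 + 30/29) = 1/(-2593498/29) = -29/2593498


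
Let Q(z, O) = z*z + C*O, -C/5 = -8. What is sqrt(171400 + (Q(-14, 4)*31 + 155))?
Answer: sqrt(182591) ≈ 427.31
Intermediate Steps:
C = 40 (C = -5*(-8) = 40)
Q(z, O) = z**2 + 40*O (Q(z, O) = z*z + 40*O = z**2 + 40*O)
sqrt(171400 + (Q(-14, 4)*31 + 155)) = sqrt(171400 + (((-14)**2 + 40*4)*31 + 155)) = sqrt(171400 + ((196 + 160)*31 + 155)) = sqrt(171400 + (356*31 + 155)) = sqrt(171400 + (11036 + 155)) = sqrt(171400 + 11191) = sqrt(182591)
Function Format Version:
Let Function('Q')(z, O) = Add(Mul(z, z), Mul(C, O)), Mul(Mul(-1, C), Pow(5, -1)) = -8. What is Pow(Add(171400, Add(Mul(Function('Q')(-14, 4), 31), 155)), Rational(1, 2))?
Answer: Pow(182591, Rational(1, 2)) ≈ 427.31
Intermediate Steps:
C = 40 (C = Mul(-5, -8) = 40)
Function('Q')(z, O) = Add(Pow(z, 2), Mul(40, O)) (Function('Q')(z, O) = Add(Mul(z, z), Mul(40, O)) = Add(Pow(z, 2), Mul(40, O)))
Pow(Add(171400, Add(Mul(Function('Q')(-14, 4), 31), 155)), Rational(1, 2)) = Pow(Add(171400, Add(Mul(Add(Pow(-14, 2), Mul(40, 4)), 31), 155)), Rational(1, 2)) = Pow(Add(171400, Add(Mul(Add(196, 160), 31), 155)), Rational(1, 2)) = Pow(Add(171400, Add(Mul(356, 31), 155)), Rational(1, 2)) = Pow(Add(171400, Add(11036, 155)), Rational(1, 2)) = Pow(Add(171400, 11191), Rational(1, 2)) = Pow(182591, Rational(1, 2))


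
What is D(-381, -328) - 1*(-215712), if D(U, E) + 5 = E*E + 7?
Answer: 323298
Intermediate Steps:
D(U, E) = 2 + E**2 (D(U, E) = -5 + (E*E + 7) = -5 + (E**2 + 7) = -5 + (7 + E**2) = 2 + E**2)
D(-381, -328) - 1*(-215712) = (2 + (-328)**2) - 1*(-215712) = (2 + 107584) + 215712 = 107586 + 215712 = 323298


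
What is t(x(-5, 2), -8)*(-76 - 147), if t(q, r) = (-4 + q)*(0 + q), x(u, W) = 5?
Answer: -1115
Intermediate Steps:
t(q, r) = q*(-4 + q) (t(q, r) = (-4 + q)*q = q*(-4 + q))
t(x(-5, 2), -8)*(-76 - 147) = (5*(-4 + 5))*(-76 - 147) = (5*1)*(-223) = 5*(-223) = -1115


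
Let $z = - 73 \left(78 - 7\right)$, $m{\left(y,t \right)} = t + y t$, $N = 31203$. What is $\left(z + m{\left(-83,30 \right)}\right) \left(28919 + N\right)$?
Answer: $-459512446$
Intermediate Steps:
$m{\left(y,t \right)} = t + t y$
$z = -5183$ ($z = \left(-73\right) 71 = -5183$)
$\left(z + m{\left(-83,30 \right)}\right) \left(28919 + N\right) = \left(-5183 + 30 \left(1 - 83\right)\right) \left(28919 + 31203\right) = \left(-5183 + 30 \left(-82\right)\right) 60122 = \left(-5183 - 2460\right) 60122 = \left(-7643\right) 60122 = -459512446$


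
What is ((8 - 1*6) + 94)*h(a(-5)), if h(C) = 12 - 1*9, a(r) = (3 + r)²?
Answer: 288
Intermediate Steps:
h(C) = 3 (h(C) = 12 - 9 = 3)
((8 - 1*6) + 94)*h(a(-5)) = ((8 - 1*6) + 94)*3 = ((8 - 6) + 94)*3 = (2 + 94)*3 = 96*3 = 288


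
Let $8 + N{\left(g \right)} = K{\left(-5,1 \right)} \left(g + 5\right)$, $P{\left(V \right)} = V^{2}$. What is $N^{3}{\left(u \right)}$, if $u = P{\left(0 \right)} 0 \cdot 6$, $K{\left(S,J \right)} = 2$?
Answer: $8$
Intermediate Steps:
$u = 0$ ($u = 0^{2} \cdot 0 \cdot 6 = 0 \cdot 0 \cdot 6 = 0 \cdot 6 = 0$)
$N{\left(g \right)} = 2 + 2 g$ ($N{\left(g \right)} = -8 + 2 \left(g + 5\right) = -8 + 2 \left(5 + g\right) = -8 + \left(10 + 2 g\right) = 2 + 2 g$)
$N^{3}{\left(u \right)} = \left(2 + 2 \cdot 0\right)^{3} = \left(2 + 0\right)^{3} = 2^{3} = 8$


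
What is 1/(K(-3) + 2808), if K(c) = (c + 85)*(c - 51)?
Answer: -1/1620 ≈ -0.00061728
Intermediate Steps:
K(c) = (-51 + c)*(85 + c) (K(c) = (85 + c)*(-51 + c) = (-51 + c)*(85 + c))
1/(K(-3) + 2808) = 1/((-4335 + (-3)**2 + 34*(-3)) + 2808) = 1/((-4335 + 9 - 102) + 2808) = 1/(-4428 + 2808) = 1/(-1620) = -1/1620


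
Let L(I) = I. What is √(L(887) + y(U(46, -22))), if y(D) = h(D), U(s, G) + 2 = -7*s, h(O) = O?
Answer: √563 ≈ 23.728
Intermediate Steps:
U(s, G) = -2 - 7*s
y(D) = D
√(L(887) + y(U(46, -22))) = √(887 + (-2 - 7*46)) = √(887 + (-2 - 322)) = √(887 - 324) = √563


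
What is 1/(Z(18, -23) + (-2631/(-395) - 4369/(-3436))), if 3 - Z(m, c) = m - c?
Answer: -1357220/40808489 ≈ -0.033258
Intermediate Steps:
Z(m, c) = 3 + c - m (Z(m, c) = 3 - (m - c) = 3 + (c - m) = 3 + c - m)
1/(Z(18, -23) + (-2631/(-395) - 4369/(-3436))) = 1/((3 - 23 - 1*18) + (-2631/(-395) - 4369/(-3436))) = 1/((3 - 23 - 18) + (-2631*(-1/395) - 4369*(-1/3436))) = 1/(-38 + (2631/395 + 4369/3436)) = 1/(-38 + 10765871/1357220) = 1/(-40808489/1357220) = -1357220/40808489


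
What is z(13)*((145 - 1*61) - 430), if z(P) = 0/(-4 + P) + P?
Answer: -4498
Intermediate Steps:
z(P) = P (z(P) = 0 + P = P)
z(13)*((145 - 1*61) - 430) = 13*((145 - 1*61) - 430) = 13*((145 - 61) - 430) = 13*(84 - 430) = 13*(-346) = -4498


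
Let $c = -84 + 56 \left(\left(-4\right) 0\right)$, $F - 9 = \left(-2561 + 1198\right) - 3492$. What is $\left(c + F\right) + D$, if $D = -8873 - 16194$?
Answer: $-29997$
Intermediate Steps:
$F = -4846$ ($F = 9 + \left(\left(-2561 + 1198\right) - 3492\right) = 9 - 4855 = -4846$)
$D = -25067$ ($D = -8873 - 16194 = -25067$)
$c = -84$ ($c = -84 + 56 \cdot 0 = -84 + 0 = -84$)
$\left(c + F\right) + D = \left(-84 - 4846\right) - 25067 = -4930 - 25067 = -29997$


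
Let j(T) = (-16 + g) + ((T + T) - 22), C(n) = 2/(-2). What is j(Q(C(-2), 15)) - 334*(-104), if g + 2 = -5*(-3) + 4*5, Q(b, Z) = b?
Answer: 34729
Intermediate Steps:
C(n) = -1 (C(n) = 2*(-½) = -1)
g = 33 (g = -2 + (-5*(-3) + 4*5) = -2 + (15 + 20) = -2 + 35 = 33)
j(T) = -5 + 2*T (j(T) = (-16 + 33) + ((T + T) - 22) = 17 + (2*T - 22) = 17 + (-22 + 2*T) = -5 + 2*T)
j(Q(C(-2), 15)) - 334*(-104) = (-5 + 2*(-1)) - 334*(-104) = (-5 - 2) + 34736 = -7 + 34736 = 34729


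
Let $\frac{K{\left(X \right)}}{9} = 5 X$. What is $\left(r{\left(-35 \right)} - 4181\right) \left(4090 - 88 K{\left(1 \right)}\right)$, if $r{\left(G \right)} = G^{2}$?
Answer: $-384280$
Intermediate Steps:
$K{\left(X \right)} = 45 X$ ($K{\left(X \right)} = 9 \cdot 5 X = 45 X$)
$\left(r{\left(-35 \right)} - 4181\right) \left(4090 - 88 K{\left(1 \right)}\right) = \left(\left(-35\right)^{2} - 4181\right) \left(4090 - 88 \cdot 45 \cdot 1\right) = \left(1225 - 4181\right) \left(4090 - 3960\right) = - 2956 \left(4090 - 3960\right) = \left(-2956\right) 130 = -384280$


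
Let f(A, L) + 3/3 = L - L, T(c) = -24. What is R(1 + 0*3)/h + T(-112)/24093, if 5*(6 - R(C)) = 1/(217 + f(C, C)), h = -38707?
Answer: -128820443/111908130120 ≈ -0.0011511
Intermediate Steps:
f(A, L) = -1 (f(A, L) = -1 + (L - L) = -1 + 0 = -1)
R(C) = 6479/1080 (R(C) = 6 - 1/(5*(217 - 1)) = 6 - ⅕/216 = 6 - ⅕*1/216 = 6 - 1/1080 = 6479/1080)
R(1 + 0*3)/h + T(-112)/24093 = (6479/1080)/(-38707) - 24/24093 = (6479/1080)*(-1/38707) - 24*1/24093 = -6479/41803560 - 8/8031 = -128820443/111908130120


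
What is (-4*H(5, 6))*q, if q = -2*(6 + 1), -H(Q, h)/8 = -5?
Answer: 2240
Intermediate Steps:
H(Q, h) = 40 (H(Q, h) = -8*(-5) = 40)
q = -14 (q = -2*7 = -14)
(-4*H(5, 6))*q = -4*40*(-14) = -160*(-14) = 2240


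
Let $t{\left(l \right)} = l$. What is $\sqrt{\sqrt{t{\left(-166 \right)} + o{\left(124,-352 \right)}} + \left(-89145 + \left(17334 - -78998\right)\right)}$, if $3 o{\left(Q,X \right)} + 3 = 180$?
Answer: $\sqrt{7187 + i \sqrt{107}} \approx 84.776 + 0.061 i$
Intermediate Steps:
$o{\left(Q,X \right)} = 59$ ($o{\left(Q,X \right)} = -1 + \frac{1}{3} \cdot 180 = -1 + 60 = 59$)
$\sqrt{\sqrt{t{\left(-166 \right)} + o{\left(124,-352 \right)}} + \left(-89145 + \left(17334 - -78998\right)\right)} = \sqrt{\sqrt{-166 + 59} + \left(-89145 + \left(17334 - -78998\right)\right)} = \sqrt{\sqrt{-107} + \left(-89145 + \left(17334 + 78998\right)\right)} = \sqrt{i \sqrt{107} + \left(-89145 + 96332\right)} = \sqrt{i \sqrt{107} + 7187} = \sqrt{7187 + i \sqrt{107}}$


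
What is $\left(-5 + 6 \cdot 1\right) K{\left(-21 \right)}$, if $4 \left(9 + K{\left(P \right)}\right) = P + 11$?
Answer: $- \frac{23}{2} \approx -11.5$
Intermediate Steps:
$K{\left(P \right)} = - \frac{25}{4} + \frac{P}{4}$ ($K{\left(P \right)} = -9 + \frac{P + 11}{4} = -9 + \frac{11 + P}{4} = -9 + \left(\frac{11}{4} + \frac{P}{4}\right) = - \frac{25}{4} + \frac{P}{4}$)
$\left(-5 + 6 \cdot 1\right) K{\left(-21 \right)} = \left(-5 + 6 \cdot 1\right) \left(- \frac{25}{4} + \frac{1}{4} \left(-21\right)\right) = \left(-5 + 6\right) \left(- \frac{25}{4} - \frac{21}{4}\right) = 1 \left(- \frac{23}{2}\right) = - \frac{23}{2}$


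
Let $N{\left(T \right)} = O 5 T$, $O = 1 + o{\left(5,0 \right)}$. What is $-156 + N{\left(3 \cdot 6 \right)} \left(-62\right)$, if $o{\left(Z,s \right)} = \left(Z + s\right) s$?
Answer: $-5736$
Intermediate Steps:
$o{\left(Z,s \right)} = s \left(Z + s\right)$
$O = 1$ ($O = 1 + 0 \left(5 + 0\right) = 1 + 0 \cdot 5 = 1 + 0 = 1$)
$N{\left(T \right)} = 5 T$ ($N{\left(T \right)} = 1 \cdot 5 T = 5 T$)
$-156 + N{\left(3 \cdot 6 \right)} \left(-62\right) = -156 + 5 \cdot 3 \cdot 6 \left(-62\right) = -156 + 5 \cdot 18 \left(-62\right) = -156 + 90 \left(-62\right) = -156 - 5580 = -5736$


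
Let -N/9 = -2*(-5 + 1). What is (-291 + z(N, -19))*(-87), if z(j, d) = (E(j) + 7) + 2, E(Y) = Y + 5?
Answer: 30363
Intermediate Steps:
N = -72 (N = -(-18)*(-5 + 1) = -(-18)*(-4) = -9*8 = -72)
E(Y) = 5 + Y
z(j, d) = 14 + j (z(j, d) = ((5 + j) + 7) + 2 = (12 + j) + 2 = 14 + j)
(-291 + z(N, -19))*(-87) = (-291 + (14 - 72))*(-87) = (-291 - 58)*(-87) = -349*(-87) = 30363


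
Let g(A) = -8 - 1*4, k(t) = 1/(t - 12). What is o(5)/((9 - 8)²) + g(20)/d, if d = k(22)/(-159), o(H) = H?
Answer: 19085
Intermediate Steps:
k(t) = 1/(-12 + t)
g(A) = -12 (g(A) = -8 - 4 = -12)
d = -1/1590 (d = 1/((-12 + 22)*(-159)) = -1/159/10 = (⅒)*(-1/159) = -1/1590 ≈ -0.00062893)
o(5)/((9 - 8)²) + g(20)/d = 5/((9 - 8)²) - 12/(-1/1590) = 5/(1²) - 12*(-1590) = 5/1 + 19080 = 5*1 + 19080 = 5 + 19080 = 19085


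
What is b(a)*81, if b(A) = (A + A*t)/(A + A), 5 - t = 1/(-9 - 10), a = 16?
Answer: 9315/38 ≈ 245.13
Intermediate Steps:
t = 96/19 (t = 5 - 1/(-9 - 10) = 5 - 1/(-19) = 5 - 1*(-1/19) = 5 + 1/19 = 96/19 ≈ 5.0526)
b(A) = 115/38 (b(A) = (A + A*(96/19))/(A + A) = (A + 96*A/19)/((2*A)) = (115*A/19)*(1/(2*A)) = 115/38)
b(a)*81 = (115/38)*81 = 9315/38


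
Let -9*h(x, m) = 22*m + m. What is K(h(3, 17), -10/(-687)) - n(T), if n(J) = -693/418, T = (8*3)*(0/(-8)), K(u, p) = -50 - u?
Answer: -1675/342 ≈ -4.8977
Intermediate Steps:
h(x, m) = -23*m/9 (h(x, m) = -(22*m + m)/9 = -23*m/9)
T = 0 (T = 24*(0*(-1/8)) = 24*0 = 0)
n(J) = -63/38 (n(J) = -693*1/418 = -63/38)
K(h(3, 17), -10/(-687)) - n(T) = (-50 - (-23)*17/9) - 1*(-63/38) = (-50 - 1*(-391/9)) + 63/38 = (-50 + 391/9) + 63/38 = -59/9 + 63/38 = -1675/342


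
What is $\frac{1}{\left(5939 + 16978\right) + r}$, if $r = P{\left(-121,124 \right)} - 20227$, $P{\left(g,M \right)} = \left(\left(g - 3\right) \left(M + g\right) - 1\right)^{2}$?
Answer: $\frac{1}{141819} \approx 7.0512 \cdot 10^{-6}$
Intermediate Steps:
$P{\left(g,M \right)} = \left(-1 + \left(-3 + g\right) \left(M + g\right)\right)^{2}$ ($P{\left(g,M \right)} = \left(\left(-3 + g\right) \left(M + g\right) - 1\right)^{2} = \left(-1 + \left(-3 + g\right) \left(M + g\right)\right)^{2}$)
$r = 118902$ ($r = \left(1 - \left(-121\right)^{2} + 3 \cdot 124 + 3 \left(-121\right) - 124 \left(-121\right)\right)^{2} - 20227 = \left(1 - 14641 + 372 - 363 + 15004\right)^{2} - 20227 = 373^{2} - 20227 = 139129 - 20227 = 118902$)
$\frac{1}{\left(5939 + 16978\right) + r} = \frac{1}{\left(5939 + 16978\right) + 118902} = \frac{1}{22917 + 118902} = \frac{1}{141819}$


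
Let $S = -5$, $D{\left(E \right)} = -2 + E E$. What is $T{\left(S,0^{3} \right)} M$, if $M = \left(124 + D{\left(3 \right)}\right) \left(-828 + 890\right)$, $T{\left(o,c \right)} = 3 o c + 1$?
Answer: $8122$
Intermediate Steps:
$D{\left(E \right)} = -2 + E^{2}$
$T{\left(o,c \right)} = 1 + 3 c o$ ($T{\left(o,c \right)} = 3 c o + 1 = 1 + 3 c o$)
$M = 8122$ ($M = \left(124 - \left(2 - 3^{2}\right)\right) \left(-828 + 890\right) = \left(124 + \left(-2 + 9\right)\right) 62 = \left(124 + 7\right) 62 = 131 \cdot 62 = 8122$)
$T{\left(S,0^{3} \right)} M = \left(1 + 3 \cdot 0^{3} \left(-5\right)\right) 8122 = \left(1 + 3 \cdot 0 \left(-5\right)\right) 8122 = \left(1 + 0\right) 8122 = 1 \cdot 8122 = 8122$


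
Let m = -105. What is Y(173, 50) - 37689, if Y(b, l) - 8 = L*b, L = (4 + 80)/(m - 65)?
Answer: -3210151/85 ≈ -37767.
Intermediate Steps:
L = -42/85 (L = (4 + 80)/(-105 - 65) = 84/(-170) = 84*(-1/170) = -42/85 ≈ -0.49412)
Y(b, l) = 8 - 42*b/85
Y(173, 50) - 37689 = (8 - 42/85*173) - 37689 = (8 - 7266/85) - 37689 = -6586/85 - 37689 = -3210151/85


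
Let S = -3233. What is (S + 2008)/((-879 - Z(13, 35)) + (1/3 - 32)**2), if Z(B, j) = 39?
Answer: -1575/109 ≈ -14.450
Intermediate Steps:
(S + 2008)/((-879 - Z(13, 35)) + (1/3 - 32)**2) = (-3233 + 2008)/((-879 - 1*39) + (1/3 - 32)**2) = -1225/((-879 - 39) + (1/3 - 32)**2) = -1225/(-918 + (-95/3)**2) = -1225/(-918 + 9025/9) = -1225/763/9 = -1225*9/763 = -1575/109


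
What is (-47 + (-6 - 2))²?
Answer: 3025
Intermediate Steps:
(-47 + (-6 - 2))² = (-47 - 8)² = (-55)² = 3025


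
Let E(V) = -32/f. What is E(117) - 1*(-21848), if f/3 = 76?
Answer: 1245328/57 ≈ 21848.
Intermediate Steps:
f = 228 (f = 3*76 = 228)
E(V) = -8/57 (E(V) = -32/228 = -32*1/228 = -8/57)
E(117) - 1*(-21848) = -8/57 - 1*(-21848) = -8/57 + 21848 = 1245328/57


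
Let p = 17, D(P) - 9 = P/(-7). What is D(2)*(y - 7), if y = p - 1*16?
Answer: -366/7 ≈ -52.286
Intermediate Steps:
D(P) = 9 - P/7 (D(P) = 9 + P/(-7) = 9 + P*(-1/7) = 9 - P/7)
y = 1 (y = 17 - 1*16 = 17 - 16 = 1)
D(2)*(y - 7) = (9 - 1/7*2)*(1 - 7) = (9 - 2/7)*(-6) = (61/7)*(-6) = -366/7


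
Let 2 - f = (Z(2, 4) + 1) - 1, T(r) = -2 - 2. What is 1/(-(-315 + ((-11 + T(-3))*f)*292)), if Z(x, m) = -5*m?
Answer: 1/96675 ≈ 1.0344e-5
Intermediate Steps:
T(r) = -4
f = 22 (f = 2 - ((-5*4 + 1) - 1) = 2 - ((-20 + 1) - 1) = 2 - (-19 - 1) = 2 - 1*(-20) = 2 + 20 = 22)
1/(-(-315 + ((-11 + T(-3))*f)*292)) = 1/(-(-315 + ((-11 - 4)*22)*292)) = 1/(-(-315 - 15*22*292)) = 1/(-(-315 - 330*292)) = 1/(-(-315 - 96360)) = 1/(-1*(-96675)) = 1/96675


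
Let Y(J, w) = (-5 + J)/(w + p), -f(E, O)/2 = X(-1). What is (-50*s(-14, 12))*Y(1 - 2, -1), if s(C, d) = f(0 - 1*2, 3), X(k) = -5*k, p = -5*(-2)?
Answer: -1000/3 ≈ -333.33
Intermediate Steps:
p = 10
f(E, O) = -10 (f(E, O) = -(-10)*(-1) = -2*5 = -10)
s(C, d) = -10
Y(J, w) = (-5 + J)/(10 + w) (Y(J, w) = (-5 + J)/(w + 10) = (-5 + J)/(10 + w))
(-50*s(-14, 12))*Y(1 - 2, -1) = (-50*(-10))*((-5 + (1 - 2))/(10 - 1)) = 500*((-5 - 1)/9) = 500*((⅑)*(-6)) = 500*(-⅔) = -1000/3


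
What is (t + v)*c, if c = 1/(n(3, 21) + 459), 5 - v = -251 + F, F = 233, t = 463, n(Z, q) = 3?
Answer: 81/77 ≈ 1.0519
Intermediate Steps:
v = 23 (v = 5 - (-251 + 233) = 5 - 1*(-18) = 5 + 18 = 23)
c = 1/462 (c = 1/(3 + 459) = 1/462 ≈ 0.0021645)
(t + v)*c = (463 + 23)*(1/462) = 486*(1/462) = 81/77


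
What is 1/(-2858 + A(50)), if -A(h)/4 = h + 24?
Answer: -1/3154 ≈ -0.00031706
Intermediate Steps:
A(h) = -96 - 4*h (A(h) = -4*(h + 24) = -4*(24 + h) = -96 - 4*h)
1/(-2858 + A(50)) = 1/(-2858 + (-96 - 4*50)) = 1/(-2858 + (-96 - 200)) = 1/(-2858 - 296) = 1/(-3154) = -1/3154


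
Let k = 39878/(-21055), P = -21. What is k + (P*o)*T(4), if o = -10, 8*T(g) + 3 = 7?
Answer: 2170897/21055 ≈ 103.11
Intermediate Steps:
T(g) = 1/2 (T(g) = -3/8 + (1/8)*7 = -3/8 + 7/8 = 1/2)
k = -39878/21055 (k = 39878*(-1/21055) = -39878/21055 ≈ -1.8940)
k + (P*o)*T(4) = -39878/21055 - 21*(-10)*(1/2) = -39878/21055 + 210*(1/2) = -39878/21055 + 105 = 2170897/21055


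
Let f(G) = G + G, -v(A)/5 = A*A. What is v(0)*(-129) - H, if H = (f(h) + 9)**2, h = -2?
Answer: -25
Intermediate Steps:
v(A) = -5*A**2 (v(A) = -5*A*A = -5*A**2)
f(G) = 2*G
H = 25 (H = (2*(-2) + 9)**2 = (-4 + 9)**2 = 5**2 = 25)
v(0)*(-129) - H = -5*0**2*(-129) - 1*25 = -5*0*(-129) - 25 = 0*(-129) - 25 = 0 - 25 = -25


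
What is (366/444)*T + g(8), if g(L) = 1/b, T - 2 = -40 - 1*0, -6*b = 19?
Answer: -22243/703 ≈ -31.640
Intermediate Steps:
b = -19/6 (b = -⅙*19 = -19/6 ≈ -3.1667)
T = -38 (T = 2 + (-40 - 1*0) = 2 + (-40 + 0) = 2 - 40 = -38)
g(L) = -6/19 (g(L) = 1/(-19/6) = -6/19)
(366/444)*T + g(8) = (366/444)*(-38) - 6/19 = (366*(1/444))*(-38) - 6/19 = (61/74)*(-38) - 6/19 = -1159/37 - 6/19 = -22243/703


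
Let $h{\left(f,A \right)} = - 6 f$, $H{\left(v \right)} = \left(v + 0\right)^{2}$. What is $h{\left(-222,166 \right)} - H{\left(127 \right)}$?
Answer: $-14797$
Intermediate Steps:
$H{\left(v \right)} = v^{2}$
$h{\left(-222,166 \right)} - H{\left(127 \right)} = \left(-6\right) \left(-222\right) - 127^{2} = 1332 - 16129 = -14797$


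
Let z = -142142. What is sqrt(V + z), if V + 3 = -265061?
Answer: I*sqrt(407206) ≈ 638.13*I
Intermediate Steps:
V = -265064 (V = -3 - 265061 = -265064)
sqrt(V + z) = sqrt(-265064 - 142142) = sqrt(-407206) = I*sqrt(407206)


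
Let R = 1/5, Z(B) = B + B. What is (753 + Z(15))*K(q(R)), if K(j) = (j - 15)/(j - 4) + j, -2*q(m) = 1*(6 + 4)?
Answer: -2175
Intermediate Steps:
Z(B) = 2*B
R = ⅕ ≈ 0.20000
q(m) = -5 (q(m) = -(6 + 4)/2 = -10/2 = -½*10 = -5)
K(j) = j + (-15 + j)/(-4 + j) (K(j) = (-15 + j)/(-4 + j) + j = j + (-15 + j)/(-4 + j))
(753 + Z(15))*K(q(R)) = (753 + 2*15)*((-15 + (-5)² - 3*(-5))/(-4 - 5)) = (753 + 30)*((-15 + 25 + 15)/(-9)) = 783*(-⅑*25) = 783*(-25/9) = -2175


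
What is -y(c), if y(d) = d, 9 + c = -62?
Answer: 71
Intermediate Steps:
c = -71 (c = -9 - 62 = -71)
-y(c) = -1*(-71) = 71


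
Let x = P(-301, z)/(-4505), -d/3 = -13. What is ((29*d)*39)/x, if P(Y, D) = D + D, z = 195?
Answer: -1019031/2 ≈ -5.0952e+5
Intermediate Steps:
d = 39 (d = -3*(-13) = 39)
P(Y, D) = 2*D
x = -78/901 (x = (2*195)/(-4505) = 390*(-1/4505) = -78/901 ≈ -0.086571)
((29*d)*39)/x = ((29*39)*39)/(-78/901) = (1131*39)*(-901/78) = 44109*(-901/78) = -1019031/2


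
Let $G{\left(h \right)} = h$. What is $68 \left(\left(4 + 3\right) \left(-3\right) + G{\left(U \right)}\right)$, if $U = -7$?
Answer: $-1904$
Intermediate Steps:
$68 \left(\left(4 + 3\right) \left(-3\right) + G{\left(U \right)}\right) = 68 \left(\left(4 + 3\right) \left(-3\right) - 7\right) = 68 \left(7 \left(-3\right) - 7\right) = 68 \left(-21 - 7\right) = 68 \left(-28\right) = -1904$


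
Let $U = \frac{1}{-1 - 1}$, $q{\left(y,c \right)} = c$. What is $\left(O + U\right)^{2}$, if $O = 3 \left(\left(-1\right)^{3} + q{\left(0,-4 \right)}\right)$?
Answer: $\frac{961}{4} \approx 240.25$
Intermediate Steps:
$O = -15$ ($O = 3 \left(\left(-1\right)^{3} - 4\right) = 3 \left(-1 - 4\right) = 3 \left(-5\right) = -15$)
$U = - \frac{1}{2}$ ($U = \frac{1}{-2} = - \frac{1}{2} \approx -0.5$)
$\left(O + U\right)^{2} = \left(-15 - \frac{1}{2}\right)^{2} = \left(- \frac{31}{2}\right)^{2} = \frac{961}{4}$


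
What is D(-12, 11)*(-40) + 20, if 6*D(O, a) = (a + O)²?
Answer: 40/3 ≈ 13.333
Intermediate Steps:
D(O, a) = (O + a)²/6 (D(O, a) = (a + O)²/6 = (O + a)²/6)
D(-12, 11)*(-40) + 20 = ((-12 + 11)²/6)*(-40) + 20 = ((⅙)*(-1)²)*(-40) + 20 = ((⅙)*1)*(-40) + 20 = (⅙)*(-40) + 20 = -20/3 + 20 = 40/3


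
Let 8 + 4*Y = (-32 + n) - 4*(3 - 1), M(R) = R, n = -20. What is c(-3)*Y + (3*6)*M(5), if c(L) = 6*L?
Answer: 396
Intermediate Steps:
Y = -17 (Y = -2 + ((-32 - 20) - 4*(3 - 1))/4 = -2 + (-52 - 4*2)/4 = -2 + (-52 - 8)/4 = -2 + (¼)*(-60) = -2 - 15 = -17)
c(-3)*Y + (3*6)*M(5) = (6*(-3))*(-17) + (3*6)*5 = -18*(-17) + 18*5 = 306 + 90 = 396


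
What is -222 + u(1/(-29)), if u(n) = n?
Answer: -6439/29 ≈ -222.03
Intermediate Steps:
-222 + u(1/(-29)) = -222 + 1/(-29) = -222 - 1/29 = -6439/29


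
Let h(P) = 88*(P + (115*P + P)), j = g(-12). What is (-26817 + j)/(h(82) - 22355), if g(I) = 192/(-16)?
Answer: -26829/821917 ≈ -0.032642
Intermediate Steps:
g(I) = -12 (g(I) = 192*(-1/16) = -12)
j = -12
h(P) = 10296*P (h(P) = 88*(P + 116*P) = 88*(117*P) = 10296*P)
(-26817 + j)/(h(82) - 22355) = (-26817 - 12)/(10296*82 - 22355) = -26829/(844272 - 22355) = -26829/821917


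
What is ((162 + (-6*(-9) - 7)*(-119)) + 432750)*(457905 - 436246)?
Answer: 9255302221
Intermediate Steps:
((162 + (-6*(-9) - 7)*(-119)) + 432750)*(457905 - 436246) = ((162 + (54 - 7)*(-119)) + 432750)*21659 = ((162 + 47*(-119)) + 432750)*21659 = ((162 - 5593) + 432750)*21659 = (-5431 + 432750)*21659 = 427319*21659 = 9255302221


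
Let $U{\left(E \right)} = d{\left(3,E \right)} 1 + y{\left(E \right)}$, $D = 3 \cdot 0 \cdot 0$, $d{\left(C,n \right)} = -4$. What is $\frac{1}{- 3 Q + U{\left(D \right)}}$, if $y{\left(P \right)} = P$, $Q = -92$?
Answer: $\frac{1}{272} \approx 0.0036765$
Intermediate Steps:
$D = 0$ ($D = 3 \cdot 0 = 0$)
$U{\left(E \right)} = -4 + E$ ($U{\left(E \right)} = \left(-4\right) 1 + E = -4 + E$)
$\frac{1}{- 3 Q + U{\left(D \right)}} = \frac{1}{\left(-3\right) \left(-92\right) + \left(-4 + 0\right)} = \frac{1}{276 - 4} = \frac{1}{272}$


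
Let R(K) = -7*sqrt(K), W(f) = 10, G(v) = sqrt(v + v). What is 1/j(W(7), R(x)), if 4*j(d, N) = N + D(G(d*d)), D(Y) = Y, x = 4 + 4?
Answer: -sqrt(2)/2 ≈ -0.70711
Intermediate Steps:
G(v) = sqrt(2)*sqrt(v) (G(v) = sqrt(2*v) = sqrt(2)*sqrt(v))
x = 8
j(d, N) = N/4 + sqrt(2)*sqrt(d**2)/4 (j(d, N) = (N + sqrt(2)*sqrt(d*d))/4 = (N + sqrt(2)*sqrt(d**2))/4 = N/4 + sqrt(2)*sqrt(d**2)/4)
1/j(W(7), R(x)) = 1/((-14*sqrt(2))/4 + sqrt(2)*sqrt(10**2)/4) = 1/((-14*sqrt(2))/4 + sqrt(2)*sqrt(100)/4) = 1/((-14*sqrt(2))/4 + (1/4)*sqrt(2)*10) = 1/(-7*sqrt(2)/2 + 5*sqrt(2)/2) = 1/(-sqrt(2)) = -sqrt(2)/2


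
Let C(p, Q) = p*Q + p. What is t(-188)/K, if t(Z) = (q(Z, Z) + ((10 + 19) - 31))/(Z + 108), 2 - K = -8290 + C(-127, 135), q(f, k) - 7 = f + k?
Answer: 53/292160 ≈ 0.00018141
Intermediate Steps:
q(f, k) = 7 + f + k (q(f, k) = 7 + (f + k) = 7 + f + k)
C(p, Q) = p + Q*p (C(p, Q) = Q*p + p = p + Q*p)
K = 25564 (K = 2 - (-8290 - 127*(1 + 135)) = 2 - (-8290 - 127*136) = 2 - (-8290 - 17272) = 2 - 1*(-25562) = 2 + 25562 = 25564)
t(Z) = (5 + 2*Z)/(108 + Z) (t(Z) = ((7 + Z + Z) + ((10 + 19) - 31))/(Z + 108) = ((7 + 2*Z) + (29 - 31))/(108 + Z) = ((7 + 2*Z) - 2)/(108 + Z) = (5 + 2*Z)/(108 + Z))
t(-188)/K = ((5 + 2*(-188))/(108 - 188))/25564 = ((5 - 376)/(-80))*(1/25564) = -1/80*(-371)*(1/25564) = (371/80)*(1/25564) = 53/292160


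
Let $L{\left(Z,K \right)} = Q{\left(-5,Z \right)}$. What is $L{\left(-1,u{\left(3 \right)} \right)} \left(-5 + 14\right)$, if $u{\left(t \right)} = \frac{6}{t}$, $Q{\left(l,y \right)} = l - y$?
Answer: $-36$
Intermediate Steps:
$L{\left(Z,K \right)} = -5 - Z$
$L{\left(-1,u{\left(3 \right)} \right)} \left(-5 + 14\right) = \left(-5 - -1\right) \left(-5 + 14\right) = \left(-5 + 1\right) 9 = \left(-4\right) 9 = -36$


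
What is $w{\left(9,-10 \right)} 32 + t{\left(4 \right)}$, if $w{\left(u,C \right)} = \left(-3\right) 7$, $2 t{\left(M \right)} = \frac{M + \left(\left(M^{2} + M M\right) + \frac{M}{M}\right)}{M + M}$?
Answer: $- \frac{10715}{16} \approx -669.69$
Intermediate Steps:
$t{\left(M \right)} = \frac{1 + M + 2 M^{2}}{4 M}$ ($t{\left(M \right)} = \frac{\left(M + \left(\left(M^{2} + M M\right) + \frac{M}{M}\right)\right) \frac{1}{M + M}}{2} = \frac{\left(M + \left(\left(M^{2} + M^{2}\right) + 1\right)\right) \frac{1}{2 M}}{2} = \frac{\left(M + \left(2 M^{2} + 1\right)\right) \frac{1}{2 M}}{2} = \frac{\left(M + \left(1 + 2 M^{2}\right)\right) \frac{1}{2 M}}{2} = \frac{\left(1 + M + 2 M^{2}\right) \frac{1}{2 M}}{2} = \frac{\frac{1}{2} \frac{1}{M} \left(1 + M + 2 M^{2}\right)}{2} = \frac{1 + M + 2 M^{2}}{4 M}$)
$w{\left(u,C \right)} = -21$
$w{\left(9,-10 \right)} 32 + t{\left(4 \right)} = \left(-21\right) 32 + \frac{1 + 4 \left(1 + 2 \cdot 4\right)}{4 \cdot 4} = -672 + \frac{1}{4} \cdot \frac{1}{4} \left(1 + 4 \left(1 + 8\right)\right) = -672 + \frac{1}{4} \cdot \frac{1}{4} \left(1 + 4 \cdot 9\right) = -672 + \frac{1}{4} \cdot \frac{1}{4} \left(1 + 36\right) = -672 + \frac{1}{4} \cdot \frac{1}{4} \cdot 37 = -672 + \frac{37}{16} = - \frac{10715}{16}$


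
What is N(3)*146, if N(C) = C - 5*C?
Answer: -1752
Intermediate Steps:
N(C) = -4*C
N(3)*146 = -4*3*146 = -12*146 = -1752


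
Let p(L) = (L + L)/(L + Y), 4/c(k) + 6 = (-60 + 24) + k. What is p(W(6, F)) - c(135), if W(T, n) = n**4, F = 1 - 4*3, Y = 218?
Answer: 887930/460629 ≈ 1.9276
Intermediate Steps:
c(k) = 4/(-42 + k) (c(k) = 4/(-6 + ((-60 + 24) + k)) = 4/(-6 + (-36 + k)) = 4/(-42 + k))
F = -11 (F = 1 - 12 = -11)
p(L) = 2*L/(218 + L) (p(L) = (L + L)/(L + 218) = (2*L)/(218 + L) = 2*L/(218 + L))
p(W(6, F)) - c(135) = 2*(-11)**4/(218 + (-11)**4) - 4/(-42 + 135) = 2*14641/(218 + 14641) - 4/93 = 2*14641/14859 - 4/93 = 2*14641*(1/14859) - 1*4/93 = 29282/14859 - 4/93 = 887930/460629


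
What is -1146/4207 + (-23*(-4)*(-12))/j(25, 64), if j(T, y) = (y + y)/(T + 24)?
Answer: -14233035/33656 ≈ -422.90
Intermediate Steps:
j(T, y) = 2*y/(24 + T) (j(T, y) = (2*y)/(24 + T) = 2*y/(24 + T))
-1146/4207 + (-23*(-4)*(-12))/j(25, 64) = -1146/4207 + (-23*(-4)*(-12))/((2*64/(24 + 25))) = -1146*1/4207 + (92*(-12))/((2*64/49)) = -1146/4207 - 1104/(2*64*(1/49)) = -1146/4207 - 1104/128/49 = -1146/4207 - 1104*49/128 = -1146/4207 - 3381/8 = -14233035/33656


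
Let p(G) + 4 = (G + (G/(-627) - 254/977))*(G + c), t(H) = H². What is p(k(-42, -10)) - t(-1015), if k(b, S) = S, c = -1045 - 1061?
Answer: -617818162343/612579 ≈ -1.0086e+6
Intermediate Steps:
c = -2106
p(G) = -4 + (-2106 + G)*(-254/977 + 626*G/627) (p(G) = -4 + (G + (G/(-627) - 254/977))*(G - 2106) = -4 + (G + (G*(-1/627) - 254*1/977))*(-2106 + G) = -4 + (G + (-G/627 - 254/977))*(-2106 + G) = -4 + (G + (-254/977 - G/627))*(-2106 + G) = -4 + (-254/977 + 626*G/627)*(-2106 + G) = -4 + (-2106 + G)*(-254/977 + 626*G/627))
p(k(-42, -10)) - t(-1015) = (531016/977 - 429397690/204193*(-10) + (626/627)*(-10)²) - 1*(-1015)² = (531016/977 + 4293976900/204193 + (626/627)*100) - 1*1030225 = (531016/977 + 4293976900/204193 + 62600/627) - 1030225 = 13276037932/612579 - 1030225 = -617818162343/612579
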